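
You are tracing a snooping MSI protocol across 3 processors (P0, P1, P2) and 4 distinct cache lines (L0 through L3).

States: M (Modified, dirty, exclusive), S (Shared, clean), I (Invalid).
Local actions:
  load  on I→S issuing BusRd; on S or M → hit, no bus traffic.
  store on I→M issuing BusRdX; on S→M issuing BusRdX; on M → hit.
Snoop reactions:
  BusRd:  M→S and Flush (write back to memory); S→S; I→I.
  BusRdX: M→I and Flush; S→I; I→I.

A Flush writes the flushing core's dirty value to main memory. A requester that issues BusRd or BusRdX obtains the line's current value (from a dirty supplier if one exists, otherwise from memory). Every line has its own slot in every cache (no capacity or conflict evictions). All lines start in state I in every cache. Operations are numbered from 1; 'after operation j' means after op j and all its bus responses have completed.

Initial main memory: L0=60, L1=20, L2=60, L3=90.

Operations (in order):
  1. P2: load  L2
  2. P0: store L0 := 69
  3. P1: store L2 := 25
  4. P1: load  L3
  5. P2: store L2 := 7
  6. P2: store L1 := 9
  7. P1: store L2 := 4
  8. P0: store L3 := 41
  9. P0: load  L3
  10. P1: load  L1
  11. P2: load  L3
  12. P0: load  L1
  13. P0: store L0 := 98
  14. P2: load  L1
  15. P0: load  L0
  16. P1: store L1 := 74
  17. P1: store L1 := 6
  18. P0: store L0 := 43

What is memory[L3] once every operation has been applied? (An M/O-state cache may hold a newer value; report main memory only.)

1. P2: load  L2  bus=[BusRd]  L2: P0=I P1=I P2=S  mem[L2]=60
2. P0: store L0 := 69  bus=[BusRdX]  L0: P0=M P1=I P2=I  mem[L0]=60
3. P1: store L2 := 25  bus=[BusRdX]  L2: P0=I P1=M P2=I  mem[L2]=60
4. P1: load  L3  bus=[BusRd]  L3: P0=I P1=S P2=I  mem[L3]=90
5. P2: store L2 := 7  bus=[BusRdX,Flush]  L2: P0=I P1=I P2=M  mem[L2]=25
6. P2: store L1 := 9  bus=[BusRdX]  L1: P0=I P1=I P2=M  mem[L1]=20
7. P1: store L2 := 4  bus=[BusRdX,Flush]  L2: P0=I P1=M P2=I  mem[L2]=7
8. P0: store L3 := 41  bus=[BusRdX]  L3: P0=M P1=I P2=I  mem[L3]=90
9. P0: load  L3  bus=[-]  L3: P0=M P1=I P2=I  mem[L3]=90
10. P1: load  L1  bus=[BusRd,Flush]  L1: P0=I P1=S P2=S  mem[L1]=9
11. P2: load  L3  bus=[BusRd,Flush]  L3: P0=S P1=I P2=S  mem[L3]=41
12. P0: load  L1  bus=[BusRd]  L1: P0=S P1=S P2=S  mem[L1]=9
13. P0: store L0 := 98  bus=[-]  L0: P0=M P1=I P2=I  mem[L0]=60
14. P2: load  L1  bus=[-]  L1: P0=S P1=S P2=S  mem[L1]=9
15. P0: load  L0  bus=[-]  L0: P0=M P1=I P2=I  mem[L0]=60
16. P1: store L1 := 74  bus=[BusRdX]  L1: P0=I P1=M P2=I  mem[L1]=9
17. P1: store L1 := 6  bus=[-]  L1: P0=I P1=M P2=I  mem[L1]=9
18. P0: store L0 := 43  bus=[-]  L0: P0=M P1=I P2=I  mem[L0]=60

memory[L3] = 41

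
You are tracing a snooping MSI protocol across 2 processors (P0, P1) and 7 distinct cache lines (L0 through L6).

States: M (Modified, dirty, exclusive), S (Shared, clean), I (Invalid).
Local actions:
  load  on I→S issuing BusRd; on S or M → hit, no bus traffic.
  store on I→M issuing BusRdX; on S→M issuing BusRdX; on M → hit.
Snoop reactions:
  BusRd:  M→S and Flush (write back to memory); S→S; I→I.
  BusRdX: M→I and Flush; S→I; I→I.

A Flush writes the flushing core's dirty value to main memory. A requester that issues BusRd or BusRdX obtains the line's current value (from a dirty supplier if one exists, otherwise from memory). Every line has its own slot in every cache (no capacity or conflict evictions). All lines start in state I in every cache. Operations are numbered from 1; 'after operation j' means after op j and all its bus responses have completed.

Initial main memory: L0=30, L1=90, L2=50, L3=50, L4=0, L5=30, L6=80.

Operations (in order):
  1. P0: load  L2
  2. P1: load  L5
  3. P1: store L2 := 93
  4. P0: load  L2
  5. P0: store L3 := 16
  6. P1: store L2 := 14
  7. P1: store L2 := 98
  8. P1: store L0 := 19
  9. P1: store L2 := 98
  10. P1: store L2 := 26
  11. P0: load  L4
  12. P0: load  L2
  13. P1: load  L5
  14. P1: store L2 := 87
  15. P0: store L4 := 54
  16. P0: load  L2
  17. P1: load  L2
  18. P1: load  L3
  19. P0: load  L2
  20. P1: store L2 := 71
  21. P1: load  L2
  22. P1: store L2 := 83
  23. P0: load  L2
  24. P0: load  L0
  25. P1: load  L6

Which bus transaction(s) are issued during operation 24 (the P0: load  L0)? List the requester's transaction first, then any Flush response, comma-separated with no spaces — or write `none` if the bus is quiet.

step 1: P0: load  L2  ⟶  SI  (L2)  txn=BusRd  M[L2]=50
step 2: P1: load  L5  ⟶  IS  (L5)  txn=BusRd  M[L5]=30
step 3: P1: store L2 := 93  ⟶  IM  (L2)  txn=BusRdX  M[L2]=50
step 4: P0: load  L2  ⟶  SS  (L2)  txn=BusRd+Flush  M[L2]=93
step 5: P0: store L3 := 16  ⟶  MI  (L3)  txn=BusRdX  M[L3]=50
step 6: P1: store L2 := 14  ⟶  IM  (L2)  txn=BusRdX  M[L2]=93
step 7: P1: store L2 := 98  ⟶  IM  (L2)  txn=∅  M[L2]=93
step 8: P1: store L0 := 19  ⟶  IM  (L0)  txn=BusRdX  M[L0]=30
step 9: P1: store L2 := 98  ⟶  IM  (L2)  txn=∅  M[L2]=93
step 10: P1: store L2 := 26  ⟶  IM  (L2)  txn=∅  M[L2]=93
step 11: P0: load  L4  ⟶  SI  (L4)  txn=BusRd  M[L4]=0
step 12: P0: load  L2  ⟶  SS  (L2)  txn=BusRd+Flush  M[L2]=26
step 13: P1: load  L5  ⟶  IS  (L5)  txn=∅  M[L5]=30
step 14: P1: store L2 := 87  ⟶  IM  (L2)  txn=BusRdX  M[L2]=26
step 15: P0: store L4 := 54  ⟶  MI  (L4)  txn=BusRdX  M[L4]=0
step 16: P0: load  L2  ⟶  SS  (L2)  txn=BusRd+Flush  M[L2]=87
step 17: P1: load  L2  ⟶  SS  (L2)  txn=∅  M[L2]=87
step 18: P1: load  L3  ⟶  SS  (L3)  txn=BusRd+Flush  M[L3]=16
step 19: P0: load  L2  ⟶  SS  (L2)  txn=∅  M[L2]=87
step 20: P1: store L2 := 71  ⟶  IM  (L2)  txn=BusRdX  M[L2]=87
step 21: P1: load  L2  ⟶  IM  (L2)  txn=∅  M[L2]=87
step 22: P1: store L2 := 83  ⟶  IM  (L2)  txn=∅  M[L2]=87
step 23: P0: load  L2  ⟶  SS  (L2)  txn=BusRd+Flush  M[L2]=83
step 24: P0: load  L0  ⟶  SS  (L0)  txn=BusRd+Flush  M[L0]=19
step 25: P1: load  L6  ⟶  IS  (L6)  txn=BusRd  M[L6]=80

bus = BusRd,Flush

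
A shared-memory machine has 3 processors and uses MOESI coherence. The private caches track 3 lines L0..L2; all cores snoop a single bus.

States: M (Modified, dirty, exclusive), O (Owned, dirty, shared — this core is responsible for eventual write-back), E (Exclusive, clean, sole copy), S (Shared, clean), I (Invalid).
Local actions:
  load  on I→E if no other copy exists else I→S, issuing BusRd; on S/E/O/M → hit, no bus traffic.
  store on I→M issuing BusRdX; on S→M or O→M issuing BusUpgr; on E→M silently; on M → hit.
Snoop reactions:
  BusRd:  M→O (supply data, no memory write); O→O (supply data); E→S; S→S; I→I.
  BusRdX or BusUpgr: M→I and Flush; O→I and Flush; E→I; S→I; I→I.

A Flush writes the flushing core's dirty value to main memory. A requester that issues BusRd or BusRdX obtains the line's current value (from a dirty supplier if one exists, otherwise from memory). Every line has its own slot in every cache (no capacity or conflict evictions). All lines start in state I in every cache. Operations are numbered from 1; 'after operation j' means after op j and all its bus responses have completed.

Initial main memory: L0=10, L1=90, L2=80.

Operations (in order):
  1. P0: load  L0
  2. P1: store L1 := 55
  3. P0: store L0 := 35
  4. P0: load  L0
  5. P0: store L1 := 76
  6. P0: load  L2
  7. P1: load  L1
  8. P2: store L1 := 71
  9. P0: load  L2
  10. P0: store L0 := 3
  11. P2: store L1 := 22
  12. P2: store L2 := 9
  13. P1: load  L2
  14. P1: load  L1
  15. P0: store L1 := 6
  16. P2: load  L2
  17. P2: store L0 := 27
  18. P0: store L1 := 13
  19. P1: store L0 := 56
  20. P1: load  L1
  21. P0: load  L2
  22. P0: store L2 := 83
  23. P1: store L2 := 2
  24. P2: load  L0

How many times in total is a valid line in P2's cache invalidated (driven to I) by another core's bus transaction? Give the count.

invalidations = 3

1. P0: load  L0  bus=[BusRd]  L0: P0=E P1=I P2=I  mem[L0]=10
2. P1: store L1 := 55  bus=[BusRdX]  L1: P0=I P1=M P2=I  mem[L1]=90
3. P0: store L0 := 35  bus=[-]  L0: P0=M P1=I P2=I  mem[L0]=10
4. P0: load  L0  bus=[-]  L0: P0=M P1=I P2=I  mem[L0]=10
5. P0: store L1 := 76  bus=[BusRdX,Flush]  L1: P0=M P1=I P2=I  mem[L1]=55
6. P0: load  L2  bus=[BusRd]  L2: P0=E P1=I P2=I  mem[L2]=80
7. P1: load  L1  bus=[BusRd]  L1: P0=O P1=S P2=I  mem[L1]=55
8. P2: store L1 := 71  bus=[BusRdX,Flush]  L1: P0=I P1=I P2=M  mem[L1]=76
9. P0: load  L2  bus=[-]  L2: P0=E P1=I P2=I  mem[L2]=80
10. P0: store L0 := 3  bus=[-]  L0: P0=M P1=I P2=I  mem[L0]=10
11. P2: store L1 := 22  bus=[-]  L1: P0=I P1=I P2=M  mem[L1]=76
12. P2: store L2 := 9  bus=[BusRdX]  L2: P0=I P1=I P2=M  mem[L2]=80
13. P1: load  L2  bus=[BusRd]  L2: P0=I P1=S P2=O  mem[L2]=80
14. P1: load  L1  bus=[BusRd]  L1: P0=I P1=S P2=O  mem[L1]=76
15. P0: store L1 := 6  bus=[BusRdX,Flush]  L1: P0=M P1=I P2=I  mem[L1]=22
16. P2: load  L2  bus=[-]  L2: P0=I P1=S P2=O  mem[L2]=80
17. P2: store L0 := 27  bus=[BusRdX,Flush]  L0: P0=I P1=I P2=M  mem[L0]=3
18. P0: store L1 := 13  bus=[-]  L1: P0=M P1=I P2=I  mem[L1]=22
19. P1: store L0 := 56  bus=[BusRdX,Flush]  L0: P0=I P1=M P2=I  mem[L0]=27
20. P1: load  L1  bus=[BusRd]  L1: P0=O P1=S P2=I  mem[L1]=22
21. P0: load  L2  bus=[BusRd]  L2: P0=S P1=S P2=O  mem[L2]=80
22. P0: store L2 := 83  bus=[BusUpgr,Flush]  L2: P0=M P1=I P2=I  mem[L2]=9
23. P1: store L2 := 2  bus=[BusRdX,Flush]  L2: P0=I P1=M P2=I  mem[L2]=83
24. P2: load  L0  bus=[BusRd]  L0: P0=I P1=O P2=S  mem[L0]=27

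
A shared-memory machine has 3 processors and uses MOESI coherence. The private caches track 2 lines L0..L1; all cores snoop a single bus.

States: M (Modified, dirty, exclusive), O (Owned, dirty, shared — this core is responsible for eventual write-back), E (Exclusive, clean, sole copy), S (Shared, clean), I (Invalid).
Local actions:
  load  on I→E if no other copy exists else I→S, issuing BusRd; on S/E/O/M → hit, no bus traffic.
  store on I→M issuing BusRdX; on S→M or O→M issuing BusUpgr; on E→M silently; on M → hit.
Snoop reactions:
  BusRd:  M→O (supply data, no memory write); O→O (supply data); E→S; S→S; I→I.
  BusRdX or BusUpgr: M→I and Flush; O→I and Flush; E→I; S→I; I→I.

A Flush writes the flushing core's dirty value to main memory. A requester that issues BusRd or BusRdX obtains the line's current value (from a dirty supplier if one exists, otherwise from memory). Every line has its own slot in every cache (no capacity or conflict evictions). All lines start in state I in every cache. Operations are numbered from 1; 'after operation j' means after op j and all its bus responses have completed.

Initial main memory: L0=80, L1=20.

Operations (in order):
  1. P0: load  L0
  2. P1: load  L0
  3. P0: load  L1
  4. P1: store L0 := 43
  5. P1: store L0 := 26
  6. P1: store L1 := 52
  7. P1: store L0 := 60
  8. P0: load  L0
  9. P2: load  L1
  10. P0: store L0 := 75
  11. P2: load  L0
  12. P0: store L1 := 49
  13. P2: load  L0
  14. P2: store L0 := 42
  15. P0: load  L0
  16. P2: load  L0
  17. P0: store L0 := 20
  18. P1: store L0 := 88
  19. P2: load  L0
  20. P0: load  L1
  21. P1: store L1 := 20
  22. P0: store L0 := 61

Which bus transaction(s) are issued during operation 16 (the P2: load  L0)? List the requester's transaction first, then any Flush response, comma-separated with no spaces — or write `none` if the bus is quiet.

  op1 P0: load  L0 → E/I/I on L0; bus BusRd; mem=80
  op2 P1: load  L0 → S/S/I on L0; bus BusRd; mem=80
  op3 P0: load  L1 → E/I/I on L1; bus BusRd; mem=20
  op4 P1: store L0 := 43 → I/M/I on L0; bus BusUpgr; mem=80
  op5 P1: store L0 := 26 → I/M/I on L0; bus (none); mem=80
  op6 P1: store L1 := 52 → I/M/I on L1; bus BusRdX; mem=20
  op7 P1: store L0 := 60 → I/M/I on L0; bus (none); mem=80
  op8 P0: load  L0 → S/O/I on L0; bus BusRd; mem=80
  op9 P2: load  L1 → I/O/S on L1; bus BusRd; mem=20
  op10 P0: store L0 := 75 → M/I/I on L0; bus BusUpgr Flush; mem=60
  op11 P2: load  L0 → O/I/S on L0; bus BusRd; mem=60
  op12 P0: store L1 := 49 → M/I/I on L1; bus BusRdX Flush; mem=52
  op13 P2: load  L0 → O/I/S on L0; bus (none); mem=60
  op14 P2: store L0 := 42 → I/I/M on L0; bus BusUpgr Flush; mem=75
  op15 P0: load  L0 → S/I/O on L0; bus BusRd; mem=75
  op16 P2: load  L0 → S/I/O on L0; bus (none); mem=75
  op17 P0: store L0 := 20 → M/I/I on L0; bus BusUpgr Flush; mem=42
  op18 P1: store L0 := 88 → I/M/I on L0; bus BusRdX Flush; mem=20
  op19 P2: load  L0 → I/O/S on L0; bus BusRd; mem=20
  op20 P0: load  L1 → M/I/I on L1; bus (none); mem=52
  op21 P1: store L1 := 20 → I/M/I on L1; bus BusRdX Flush; mem=49
  op22 P0: store L0 := 61 → M/I/I on L0; bus BusRdX Flush; mem=88

bus = none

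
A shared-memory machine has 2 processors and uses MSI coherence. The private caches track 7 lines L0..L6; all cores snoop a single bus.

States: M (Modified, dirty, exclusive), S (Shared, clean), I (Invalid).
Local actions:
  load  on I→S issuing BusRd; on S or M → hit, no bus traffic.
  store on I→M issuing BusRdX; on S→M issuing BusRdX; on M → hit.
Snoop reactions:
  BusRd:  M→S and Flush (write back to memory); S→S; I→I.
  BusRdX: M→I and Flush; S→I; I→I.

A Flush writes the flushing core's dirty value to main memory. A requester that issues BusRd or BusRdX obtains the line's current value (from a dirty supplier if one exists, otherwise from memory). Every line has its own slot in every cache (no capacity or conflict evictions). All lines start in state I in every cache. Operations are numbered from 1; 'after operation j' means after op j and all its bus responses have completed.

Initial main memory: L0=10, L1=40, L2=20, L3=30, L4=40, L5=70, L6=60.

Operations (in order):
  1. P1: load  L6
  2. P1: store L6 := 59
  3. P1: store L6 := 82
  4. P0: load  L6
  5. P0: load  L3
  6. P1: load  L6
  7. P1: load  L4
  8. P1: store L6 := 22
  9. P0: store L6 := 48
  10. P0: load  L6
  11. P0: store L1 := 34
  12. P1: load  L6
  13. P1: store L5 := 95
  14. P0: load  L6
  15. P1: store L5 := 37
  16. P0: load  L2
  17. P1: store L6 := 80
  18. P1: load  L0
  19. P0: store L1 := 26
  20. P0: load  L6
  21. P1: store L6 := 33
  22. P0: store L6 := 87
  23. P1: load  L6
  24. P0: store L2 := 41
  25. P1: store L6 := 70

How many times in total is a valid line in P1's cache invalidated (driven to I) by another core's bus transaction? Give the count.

[1] P1: load  L6 | P0:I, P1:S(60) | bus: BusRd
[2] P1: store L6 := 59 | P0:I, P1:M(59) | bus: BusRdX
[3] P1: store L6 := 82 | P0:I, P1:M(82) | bus: none
[4] P0: load  L6 | P0:S(82), P1:S(82) | bus: BusRd,Flush
[5] P0: load  L3 | P0:S(30), P1:I | bus: BusRd
[6] P1: load  L6 | P0:S(82), P1:S(82) | bus: none
[7] P1: load  L4 | P0:I, P1:S(40) | bus: BusRd
[8] P1: store L6 := 22 | P0:I, P1:M(22) | bus: BusRdX
[9] P0: store L6 := 48 | P0:M(48), P1:I | bus: BusRdX,Flush
[10] P0: load  L6 | P0:M(48), P1:I | bus: none
[11] P0: store L1 := 34 | P0:M(34), P1:I | bus: BusRdX
[12] P1: load  L6 | P0:S(48), P1:S(48) | bus: BusRd,Flush
[13] P1: store L5 := 95 | P0:I, P1:M(95) | bus: BusRdX
[14] P0: load  L6 | P0:S(48), P1:S(48) | bus: none
[15] P1: store L5 := 37 | P0:I, P1:M(37) | bus: none
[16] P0: load  L2 | P0:S(20), P1:I | bus: BusRd
[17] P1: store L6 := 80 | P0:I, P1:M(80) | bus: BusRdX
[18] P1: load  L0 | P0:I, P1:S(10) | bus: BusRd
[19] P0: store L1 := 26 | P0:M(26), P1:I | bus: none
[20] P0: load  L6 | P0:S(80), P1:S(80) | bus: BusRd,Flush
[21] P1: store L6 := 33 | P0:I, P1:M(33) | bus: BusRdX
[22] P0: store L6 := 87 | P0:M(87), P1:I | bus: BusRdX,Flush
[23] P1: load  L6 | P0:S(87), P1:S(87) | bus: BusRd,Flush
[24] P0: store L2 := 41 | P0:M(41), P1:I | bus: BusRdX
[25] P1: store L6 := 70 | P0:I, P1:M(70) | bus: BusRdX

invalidations = 2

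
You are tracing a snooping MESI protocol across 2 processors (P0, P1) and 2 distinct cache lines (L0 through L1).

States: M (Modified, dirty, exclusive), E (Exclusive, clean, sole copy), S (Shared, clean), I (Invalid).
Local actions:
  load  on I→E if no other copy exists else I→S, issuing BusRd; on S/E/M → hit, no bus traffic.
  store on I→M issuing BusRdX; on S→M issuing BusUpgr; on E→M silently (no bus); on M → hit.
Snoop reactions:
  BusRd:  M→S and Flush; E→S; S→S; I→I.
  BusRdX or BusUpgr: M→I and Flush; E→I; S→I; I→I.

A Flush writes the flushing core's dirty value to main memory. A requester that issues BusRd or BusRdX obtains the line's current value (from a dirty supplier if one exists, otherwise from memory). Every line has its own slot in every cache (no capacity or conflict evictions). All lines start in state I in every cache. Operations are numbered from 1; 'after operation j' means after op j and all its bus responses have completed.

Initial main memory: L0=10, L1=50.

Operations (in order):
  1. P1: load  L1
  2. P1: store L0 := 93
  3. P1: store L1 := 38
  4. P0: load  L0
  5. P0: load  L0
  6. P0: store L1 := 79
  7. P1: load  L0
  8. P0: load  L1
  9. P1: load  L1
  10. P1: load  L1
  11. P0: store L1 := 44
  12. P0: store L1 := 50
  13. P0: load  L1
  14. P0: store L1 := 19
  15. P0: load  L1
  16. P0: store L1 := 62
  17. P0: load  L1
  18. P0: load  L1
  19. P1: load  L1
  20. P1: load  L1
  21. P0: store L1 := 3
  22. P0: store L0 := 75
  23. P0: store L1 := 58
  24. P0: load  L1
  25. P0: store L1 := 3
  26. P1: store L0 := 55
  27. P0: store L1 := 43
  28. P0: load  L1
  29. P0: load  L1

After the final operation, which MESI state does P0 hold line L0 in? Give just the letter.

state = I

[1] P1: load  L1 | P0:I, P1:E(50) | bus: BusRd
[2] P1: store L0 := 93 | P0:I, P1:M(93) | bus: BusRdX
[3] P1: store L1 := 38 | P0:I, P1:M(38) | bus: none
[4] P0: load  L0 | P0:S(93), P1:S(93) | bus: BusRd,Flush
[5] P0: load  L0 | P0:S(93), P1:S(93) | bus: none
[6] P0: store L1 := 79 | P0:M(79), P1:I | bus: BusRdX,Flush
[7] P1: load  L0 | P0:S(93), P1:S(93) | bus: none
[8] P0: load  L1 | P0:M(79), P1:I | bus: none
[9] P1: load  L1 | P0:S(79), P1:S(79) | bus: BusRd,Flush
[10] P1: load  L1 | P0:S(79), P1:S(79) | bus: none
[11] P0: store L1 := 44 | P0:M(44), P1:I | bus: BusUpgr
[12] P0: store L1 := 50 | P0:M(50), P1:I | bus: none
[13] P0: load  L1 | P0:M(50), P1:I | bus: none
[14] P0: store L1 := 19 | P0:M(19), P1:I | bus: none
[15] P0: load  L1 | P0:M(19), P1:I | bus: none
[16] P0: store L1 := 62 | P0:M(62), P1:I | bus: none
[17] P0: load  L1 | P0:M(62), P1:I | bus: none
[18] P0: load  L1 | P0:M(62), P1:I | bus: none
[19] P1: load  L1 | P0:S(62), P1:S(62) | bus: BusRd,Flush
[20] P1: load  L1 | P0:S(62), P1:S(62) | bus: none
[21] P0: store L1 := 3 | P0:M(3), P1:I | bus: BusUpgr
[22] P0: store L0 := 75 | P0:M(75), P1:I | bus: BusUpgr
[23] P0: store L1 := 58 | P0:M(58), P1:I | bus: none
[24] P0: load  L1 | P0:M(58), P1:I | bus: none
[25] P0: store L1 := 3 | P0:M(3), P1:I | bus: none
[26] P1: store L0 := 55 | P0:I, P1:M(55) | bus: BusRdX,Flush
[27] P0: store L1 := 43 | P0:M(43), P1:I | bus: none
[28] P0: load  L1 | P0:M(43), P1:I | bus: none
[29] P0: load  L1 | P0:M(43), P1:I | bus: none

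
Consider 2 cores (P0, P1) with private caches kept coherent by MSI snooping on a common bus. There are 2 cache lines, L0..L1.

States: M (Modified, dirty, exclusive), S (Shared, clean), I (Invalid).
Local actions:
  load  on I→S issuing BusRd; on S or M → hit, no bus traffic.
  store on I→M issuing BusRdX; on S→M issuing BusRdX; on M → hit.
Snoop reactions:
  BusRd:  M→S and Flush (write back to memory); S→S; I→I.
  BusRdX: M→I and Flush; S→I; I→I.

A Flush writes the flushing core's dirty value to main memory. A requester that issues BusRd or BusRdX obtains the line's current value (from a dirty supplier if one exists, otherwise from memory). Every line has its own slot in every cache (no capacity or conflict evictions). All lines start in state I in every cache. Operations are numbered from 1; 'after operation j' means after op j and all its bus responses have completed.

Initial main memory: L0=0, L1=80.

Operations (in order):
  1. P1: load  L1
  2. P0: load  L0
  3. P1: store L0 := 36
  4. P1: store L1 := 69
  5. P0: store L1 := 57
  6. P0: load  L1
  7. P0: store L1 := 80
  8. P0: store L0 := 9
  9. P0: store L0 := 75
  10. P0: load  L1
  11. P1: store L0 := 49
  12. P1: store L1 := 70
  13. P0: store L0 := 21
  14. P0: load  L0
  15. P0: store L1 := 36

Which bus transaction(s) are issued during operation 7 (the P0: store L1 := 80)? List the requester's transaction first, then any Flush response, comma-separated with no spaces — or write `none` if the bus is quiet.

bus = none

  op1 P1: load  L1 → I/S on L1; bus BusRd; mem=80
  op2 P0: load  L0 → S/I on L0; bus BusRd; mem=0
  op3 P1: store L0 := 36 → I/M on L0; bus BusRdX; mem=0
  op4 P1: store L1 := 69 → I/M on L1; bus BusRdX; mem=80
  op5 P0: store L1 := 57 → M/I on L1; bus BusRdX Flush; mem=69
  op6 P0: load  L1 → M/I on L1; bus (none); mem=69
  op7 P0: store L1 := 80 → M/I on L1; bus (none); mem=69
  op8 P0: store L0 := 9 → M/I on L0; bus BusRdX Flush; mem=36
  op9 P0: store L0 := 75 → M/I on L0; bus (none); mem=36
  op10 P0: load  L1 → M/I on L1; bus (none); mem=69
  op11 P1: store L0 := 49 → I/M on L0; bus BusRdX Flush; mem=75
  op12 P1: store L1 := 70 → I/M on L1; bus BusRdX Flush; mem=80
  op13 P0: store L0 := 21 → M/I on L0; bus BusRdX Flush; mem=49
  op14 P0: load  L0 → M/I on L0; bus (none); mem=49
  op15 P0: store L1 := 36 → M/I on L1; bus BusRdX Flush; mem=70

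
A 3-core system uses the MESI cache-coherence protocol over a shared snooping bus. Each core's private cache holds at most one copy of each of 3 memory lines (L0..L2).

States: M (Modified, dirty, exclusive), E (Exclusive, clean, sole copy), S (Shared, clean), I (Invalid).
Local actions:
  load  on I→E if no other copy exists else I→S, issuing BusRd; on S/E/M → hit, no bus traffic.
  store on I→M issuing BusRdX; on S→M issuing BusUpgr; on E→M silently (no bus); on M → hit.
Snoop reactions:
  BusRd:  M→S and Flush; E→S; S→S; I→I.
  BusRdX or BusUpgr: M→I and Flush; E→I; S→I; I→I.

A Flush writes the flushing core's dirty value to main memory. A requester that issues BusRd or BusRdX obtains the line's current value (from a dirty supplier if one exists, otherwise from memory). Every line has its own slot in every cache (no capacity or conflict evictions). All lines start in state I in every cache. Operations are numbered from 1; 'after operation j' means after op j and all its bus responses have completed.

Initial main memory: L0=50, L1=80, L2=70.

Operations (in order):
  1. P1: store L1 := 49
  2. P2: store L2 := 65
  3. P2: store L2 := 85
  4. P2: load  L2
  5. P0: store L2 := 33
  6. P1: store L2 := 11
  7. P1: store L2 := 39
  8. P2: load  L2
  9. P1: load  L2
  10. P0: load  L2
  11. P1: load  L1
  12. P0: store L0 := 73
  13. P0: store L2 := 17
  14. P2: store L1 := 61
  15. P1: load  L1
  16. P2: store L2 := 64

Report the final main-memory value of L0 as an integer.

memory[L0] = 50

step 1: P1: store L1 := 49  ⟶  IMI  (L1)  txn=BusRdX  M[L1]=80
step 2: P2: store L2 := 65  ⟶  IIM  (L2)  txn=BusRdX  M[L2]=70
step 3: P2: store L2 := 85  ⟶  IIM  (L2)  txn=∅  M[L2]=70
step 4: P2: load  L2  ⟶  IIM  (L2)  txn=∅  M[L2]=70
step 5: P0: store L2 := 33  ⟶  MII  (L2)  txn=BusRdX+Flush  M[L2]=85
step 6: P1: store L2 := 11  ⟶  IMI  (L2)  txn=BusRdX+Flush  M[L2]=33
step 7: P1: store L2 := 39  ⟶  IMI  (L2)  txn=∅  M[L2]=33
step 8: P2: load  L2  ⟶  ISS  (L2)  txn=BusRd+Flush  M[L2]=39
step 9: P1: load  L2  ⟶  ISS  (L2)  txn=∅  M[L2]=39
step 10: P0: load  L2  ⟶  SSS  (L2)  txn=BusRd  M[L2]=39
step 11: P1: load  L1  ⟶  IMI  (L1)  txn=∅  M[L1]=80
step 12: P0: store L0 := 73  ⟶  MII  (L0)  txn=BusRdX  M[L0]=50
step 13: P0: store L2 := 17  ⟶  MII  (L2)  txn=BusUpgr  M[L2]=39
step 14: P2: store L1 := 61  ⟶  IIM  (L1)  txn=BusRdX+Flush  M[L1]=49
step 15: P1: load  L1  ⟶  ISS  (L1)  txn=BusRd+Flush  M[L1]=61
step 16: P2: store L2 := 64  ⟶  IIM  (L2)  txn=BusRdX+Flush  M[L2]=17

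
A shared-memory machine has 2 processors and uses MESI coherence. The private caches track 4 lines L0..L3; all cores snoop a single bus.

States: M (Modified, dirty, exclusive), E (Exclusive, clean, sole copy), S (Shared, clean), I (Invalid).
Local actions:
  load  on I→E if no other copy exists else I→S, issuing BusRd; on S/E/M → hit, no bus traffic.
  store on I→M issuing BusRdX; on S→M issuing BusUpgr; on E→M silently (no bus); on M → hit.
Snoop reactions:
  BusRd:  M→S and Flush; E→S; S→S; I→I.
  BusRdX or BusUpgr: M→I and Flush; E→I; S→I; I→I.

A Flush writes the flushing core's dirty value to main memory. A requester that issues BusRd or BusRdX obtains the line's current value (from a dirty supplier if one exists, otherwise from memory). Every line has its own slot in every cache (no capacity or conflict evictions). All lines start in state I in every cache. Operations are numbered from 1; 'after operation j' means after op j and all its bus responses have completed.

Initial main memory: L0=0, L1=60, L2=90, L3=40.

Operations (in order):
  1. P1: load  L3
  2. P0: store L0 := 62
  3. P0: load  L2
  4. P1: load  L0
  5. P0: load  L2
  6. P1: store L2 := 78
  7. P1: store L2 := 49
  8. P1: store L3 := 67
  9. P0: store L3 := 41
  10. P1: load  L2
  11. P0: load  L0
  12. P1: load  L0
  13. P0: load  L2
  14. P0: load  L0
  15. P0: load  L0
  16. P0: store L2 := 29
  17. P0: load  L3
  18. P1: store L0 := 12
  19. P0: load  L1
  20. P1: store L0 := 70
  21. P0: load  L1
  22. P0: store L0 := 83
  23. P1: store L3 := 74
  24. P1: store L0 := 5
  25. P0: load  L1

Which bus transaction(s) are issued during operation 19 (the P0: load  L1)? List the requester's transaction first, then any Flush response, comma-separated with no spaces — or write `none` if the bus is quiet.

step 1: P1: load  L3  ⟶  IE  (L3)  txn=BusRd  M[L3]=40
step 2: P0: store L0 := 62  ⟶  MI  (L0)  txn=BusRdX  M[L0]=0
step 3: P0: load  L2  ⟶  EI  (L2)  txn=BusRd  M[L2]=90
step 4: P1: load  L0  ⟶  SS  (L0)  txn=BusRd+Flush  M[L0]=62
step 5: P0: load  L2  ⟶  EI  (L2)  txn=∅  M[L2]=90
step 6: P1: store L2 := 78  ⟶  IM  (L2)  txn=BusRdX  M[L2]=90
step 7: P1: store L2 := 49  ⟶  IM  (L2)  txn=∅  M[L2]=90
step 8: P1: store L3 := 67  ⟶  IM  (L3)  txn=∅  M[L3]=40
step 9: P0: store L3 := 41  ⟶  MI  (L3)  txn=BusRdX+Flush  M[L3]=67
step 10: P1: load  L2  ⟶  IM  (L2)  txn=∅  M[L2]=90
step 11: P0: load  L0  ⟶  SS  (L0)  txn=∅  M[L0]=62
step 12: P1: load  L0  ⟶  SS  (L0)  txn=∅  M[L0]=62
step 13: P0: load  L2  ⟶  SS  (L2)  txn=BusRd+Flush  M[L2]=49
step 14: P0: load  L0  ⟶  SS  (L0)  txn=∅  M[L0]=62
step 15: P0: load  L0  ⟶  SS  (L0)  txn=∅  M[L0]=62
step 16: P0: store L2 := 29  ⟶  MI  (L2)  txn=BusUpgr  M[L2]=49
step 17: P0: load  L3  ⟶  MI  (L3)  txn=∅  M[L3]=67
step 18: P1: store L0 := 12  ⟶  IM  (L0)  txn=BusUpgr  M[L0]=62
step 19: P0: load  L1  ⟶  EI  (L1)  txn=BusRd  M[L1]=60
step 20: P1: store L0 := 70  ⟶  IM  (L0)  txn=∅  M[L0]=62
step 21: P0: load  L1  ⟶  EI  (L1)  txn=∅  M[L1]=60
step 22: P0: store L0 := 83  ⟶  MI  (L0)  txn=BusRdX+Flush  M[L0]=70
step 23: P1: store L3 := 74  ⟶  IM  (L3)  txn=BusRdX+Flush  M[L3]=41
step 24: P1: store L0 := 5  ⟶  IM  (L0)  txn=BusRdX+Flush  M[L0]=83
step 25: P0: load  L1  ⟶  EI  (L1)  txn=∅  M[L1]=60

bus = BusRd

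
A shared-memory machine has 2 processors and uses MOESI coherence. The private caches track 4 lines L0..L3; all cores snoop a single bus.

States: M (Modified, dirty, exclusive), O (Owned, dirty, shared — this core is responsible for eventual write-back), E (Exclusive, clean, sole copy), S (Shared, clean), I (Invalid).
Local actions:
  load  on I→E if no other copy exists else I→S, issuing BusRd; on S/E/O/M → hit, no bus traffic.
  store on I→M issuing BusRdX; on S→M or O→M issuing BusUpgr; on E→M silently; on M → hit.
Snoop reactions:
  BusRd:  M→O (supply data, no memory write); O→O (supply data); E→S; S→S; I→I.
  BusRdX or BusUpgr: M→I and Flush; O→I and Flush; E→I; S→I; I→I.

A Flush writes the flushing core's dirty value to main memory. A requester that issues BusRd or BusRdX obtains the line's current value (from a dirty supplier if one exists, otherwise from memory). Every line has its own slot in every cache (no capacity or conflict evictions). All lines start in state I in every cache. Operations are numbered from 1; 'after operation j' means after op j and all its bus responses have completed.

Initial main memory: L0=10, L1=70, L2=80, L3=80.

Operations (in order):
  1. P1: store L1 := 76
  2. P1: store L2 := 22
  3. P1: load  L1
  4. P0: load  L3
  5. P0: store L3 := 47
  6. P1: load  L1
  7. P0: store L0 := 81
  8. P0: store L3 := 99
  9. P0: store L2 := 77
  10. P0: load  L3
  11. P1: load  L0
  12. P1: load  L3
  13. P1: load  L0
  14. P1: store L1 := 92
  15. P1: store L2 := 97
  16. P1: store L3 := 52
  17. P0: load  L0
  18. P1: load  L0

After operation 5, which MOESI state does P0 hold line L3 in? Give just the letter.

state = M

  op1 P1: store L1 := 76 → I/M on L1; bus BusRdX; mem=70
  op2 P1: store L2 := 22 → I/M on L2; bus BusRdX; mem=80
  op3 P1: load  L1 → I/M on L1; bus (none); mem=70
  op4 P0: load  L3 → E/I on L3; bus BusRd; mem=80
  op5 P0: store L3 := 47 → M/I on L3; bus (none); mem=80
  op6 P1: load  L1 → I/M on L1; bus (none); mem=70
  op7 P0: store L0 := 81 → M/I on L0; bus BusRdX; mem=10
  op8 P0: store L3 := 99 → M/I on L3; bus (none); mem=80
  op9 P0: store L2 := 77 → M/I on L2; bus BusRdX Flush; mem=22
  op10 P0: load  L3 → M/I on L3; bus (none); mem=80
  op11 P1: load  L0 → O/S on L0; bus BusRd; mem=10
  op12 P1: load  L3 → O/S on L3; bus BusRd; mem=80
  op13 P1: load  L0 → O/S on L0; bus (none); mem=10
  op14 P1: store L1 := 92 → I/M on L1; bus (none); mem=70
  op15 P1: store L2 := 97 → I/M on L2; bus BusRdX Flush; mem=77
  op16 P1: store L3 := 52 → I/M on L3; bus BusUpgr Flush; mem=99
  op17 P0: load  L0 → O/S on L0; bus (none); mem=10
  op18 P1: load  L0 → O/S on L0; bus (none); mem=10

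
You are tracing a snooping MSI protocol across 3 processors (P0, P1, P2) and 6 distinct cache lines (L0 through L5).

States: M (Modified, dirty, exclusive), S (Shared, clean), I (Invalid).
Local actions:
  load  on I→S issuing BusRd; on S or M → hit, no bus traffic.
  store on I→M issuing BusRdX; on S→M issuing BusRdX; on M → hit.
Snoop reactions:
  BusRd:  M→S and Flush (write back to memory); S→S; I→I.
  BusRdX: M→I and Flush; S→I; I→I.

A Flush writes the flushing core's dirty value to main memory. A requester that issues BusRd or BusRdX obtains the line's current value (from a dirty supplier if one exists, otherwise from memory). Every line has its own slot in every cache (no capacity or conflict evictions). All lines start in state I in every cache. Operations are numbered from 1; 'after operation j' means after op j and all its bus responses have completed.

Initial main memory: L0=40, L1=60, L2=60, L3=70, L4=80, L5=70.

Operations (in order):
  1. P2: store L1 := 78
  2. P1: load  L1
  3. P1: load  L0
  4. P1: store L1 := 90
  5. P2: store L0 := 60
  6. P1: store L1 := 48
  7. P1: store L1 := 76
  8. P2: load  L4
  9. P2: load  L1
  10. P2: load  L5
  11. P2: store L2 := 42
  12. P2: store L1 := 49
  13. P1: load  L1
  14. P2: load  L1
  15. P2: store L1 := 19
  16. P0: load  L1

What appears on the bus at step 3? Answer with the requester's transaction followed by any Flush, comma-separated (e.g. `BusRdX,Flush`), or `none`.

  op1 P2: store L1 := 78 → I/I/M on L1; bus BusRdX; mem=60
  op2 P1: load  L1 → I/S/S on L1; bus BusRd Flush; mem=78
  op3 P1: load  L0 → I/S/I on L0; bus BusRd; mem=40
  op4 P1: store L1 := 90 → I/M/I on L1; bus BusRdX; mem=78
  op5 P2: store L0 := 60 → I/I/M on L0; bus BusRdX; mem=40
  op6 P1: store L1 := 48 → I/M/I on L1; bus (none); mem=78
  op7 P1: store L1 := 76 → I/M/I on L1; bus (none); mem=78
  op8 P2: load  L4 → I/I/S on L4; bus BusRd; mem=80
  op9 P2: load  L1 → I/S/S on L1; bus BusRd Flush; mem=76
  op10 P2: load  L5 → I/I/S on L5; bus BusRd; mem=70
  op11 P2: store L2 := 42 → I/I/M on L2; bus BusRdX; mem=60
  op12 P2: store L1 := 49 → I/I/M on L1; bus BusRdX; mem=76
  op13 P1: load  L1 → I/S/S on L1; bus BusRd Flush; mem=49
  op14 P2: load  L1 → I/S/S on L1; bus (none); mem=49
  op15 P2: store L1 := 19 → I/I/M on L1; bus BusRdX; mem=49
  op16 P0: load  L1 → S/I/S on L1; bus BusRd Flush; mem=19

bus = BusRd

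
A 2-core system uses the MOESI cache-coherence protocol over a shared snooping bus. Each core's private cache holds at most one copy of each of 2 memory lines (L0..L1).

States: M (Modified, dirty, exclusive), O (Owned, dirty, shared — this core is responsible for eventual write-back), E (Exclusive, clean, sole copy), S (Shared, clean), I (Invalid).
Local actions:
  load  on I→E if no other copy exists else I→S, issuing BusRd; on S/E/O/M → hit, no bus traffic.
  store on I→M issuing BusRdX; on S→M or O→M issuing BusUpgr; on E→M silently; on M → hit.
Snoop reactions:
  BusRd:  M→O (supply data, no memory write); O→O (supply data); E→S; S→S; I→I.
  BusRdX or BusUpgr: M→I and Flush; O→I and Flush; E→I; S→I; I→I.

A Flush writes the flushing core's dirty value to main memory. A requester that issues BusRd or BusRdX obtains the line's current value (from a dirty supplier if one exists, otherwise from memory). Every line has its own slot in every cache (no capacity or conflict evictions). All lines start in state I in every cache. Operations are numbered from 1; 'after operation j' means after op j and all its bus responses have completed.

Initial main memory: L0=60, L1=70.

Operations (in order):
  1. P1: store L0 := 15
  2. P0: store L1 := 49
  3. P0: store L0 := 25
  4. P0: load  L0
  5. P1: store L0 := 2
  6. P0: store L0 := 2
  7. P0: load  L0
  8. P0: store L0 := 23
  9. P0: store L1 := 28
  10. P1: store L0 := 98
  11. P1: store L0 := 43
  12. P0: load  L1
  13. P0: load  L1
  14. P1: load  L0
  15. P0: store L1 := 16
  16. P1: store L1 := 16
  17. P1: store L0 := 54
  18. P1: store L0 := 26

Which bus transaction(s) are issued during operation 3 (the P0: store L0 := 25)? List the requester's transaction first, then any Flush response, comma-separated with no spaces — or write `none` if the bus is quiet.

bus = BusRdX,Flush

1. P1: store L0 := 15  bus=[BusRdX]  L0: P0=I P1=M  mem[L0]=60
2. P0: store L1 := 49  bus=[BusRdX]  L1: P0=M P1=I  mem[L1]=70
3. P0: store L0 := 25  bus=[BusRdX,Flush]  L0: P0=M P1=I  mem[L0]=15
4. P0: load  L0  bus=[-]  L0: P0=M P1=I  mem[L0]=15
5. P1: store L0 := 2  bus=[BusRdX,Flush]  L0: P0=I P1=M  mem[L0]=25
6. P0: store L0 := 2  bus=[BusRdX,Flush]  L0: P0=M P1=I  mem[L0]=2
7. P0: load  L0  bus=[-]  L0: P0=M P1=I  mem[L0]=2
8. P0: store L0 := 23  bus=[-]  L0: P0=M P1=I  mem[L0]=2
9. P0: store L1 := 28  bus=[-]  L1: P0=M P1=I  mem[L1]=70
10. P1: store L0 := 98  bus=[BusRdX,Flush]  L0: P0=I P1=M  mem[L0]=23
11. P1: store L0 := 43  bus=[-]  L0: P0=I P1=M  mem[L0]=23
12. P0: load  L1  bus=[-]  L1: P0=M P1=I  mem[L1]=70
13. P0: load  L1  bus=[-]  L1: P0=M P1=I  mem[L1]=70
14. P1: load  L0  bus=[-]  L0: P0=I P1=M  mem[L0]=23
15. P0: store L1 := 16  bus=[-]  L1: P0=M P1=I  mem[L1]=70
16. P1: store L1 := 16  bus=[BusRdX,Flush]  L1: P0=I P1=M  mem[L1]=16
17. P1: store L0 := 54  bus=[-]  L0: P0=I P1=M  mem[L0]=23
18. P1: store L0 := 26  bus=[-]  L0: P0=I P1=M  mem[L0]=23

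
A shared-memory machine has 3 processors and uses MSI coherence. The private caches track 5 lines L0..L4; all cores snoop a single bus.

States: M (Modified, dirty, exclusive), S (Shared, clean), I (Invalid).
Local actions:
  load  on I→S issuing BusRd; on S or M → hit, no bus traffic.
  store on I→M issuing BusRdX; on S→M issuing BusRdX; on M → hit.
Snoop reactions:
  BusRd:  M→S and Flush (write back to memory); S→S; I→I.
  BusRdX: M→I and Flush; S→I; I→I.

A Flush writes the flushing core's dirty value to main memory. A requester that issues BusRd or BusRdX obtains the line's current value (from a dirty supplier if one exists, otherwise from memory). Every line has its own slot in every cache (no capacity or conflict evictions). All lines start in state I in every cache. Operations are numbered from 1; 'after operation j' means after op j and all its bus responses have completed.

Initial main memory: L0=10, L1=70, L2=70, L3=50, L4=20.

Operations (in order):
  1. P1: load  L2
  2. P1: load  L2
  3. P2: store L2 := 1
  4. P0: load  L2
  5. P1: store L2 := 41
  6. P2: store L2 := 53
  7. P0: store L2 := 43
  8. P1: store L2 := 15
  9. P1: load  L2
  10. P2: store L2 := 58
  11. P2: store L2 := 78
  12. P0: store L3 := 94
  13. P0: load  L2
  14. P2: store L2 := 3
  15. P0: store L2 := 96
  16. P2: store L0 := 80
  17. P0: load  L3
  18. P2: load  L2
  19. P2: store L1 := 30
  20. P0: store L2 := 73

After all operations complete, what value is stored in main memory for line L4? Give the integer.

memory[L4] = 20

step 1: P1: load  L2  ⟶  ISI  (L2)  txn=BusRd  M[L2]=70
step 2: P1: load  L2  ⟶  ISI  (L2)  txn=∅  M[L2]=70
step 3: P2: store L2 := 1  ⟶  IIM  (L2)  txn=BusRdX  M[L2]=70
step 4: P0: load  L2  ⟶  SIS  (L2)  txn=BusRd+Flush  M[L2]=1
step 5: P1: store L2 := 41  ⟶  IMI  (L2)  txn=BusRdX  M[L2]=1
step 6: P2: store L2 := 53  ⟶  IIM  (L2)  txn=BusRdX+Flush  M[L2]=41
step 7: P0: store L2 := 43  ⟶  MII  (L2)  txn=BusRdX+Flush  M[L2]=53
step 8: P1: store L2 := 15  ⟶  IMI  (L2)  txn=BusRdX+Flush  M[L2]=43
step 9: P1: load  L2  ⟶  IMI  (L2)  txn=∅  M[L2]=43
step 10: P2: store L2 := 58  ⟶  IIM  (L2)  txn=BusRdX+Flush  M[L2]=15
step 11: P2: store L2 := 78  ⟶  IIM  (L2)  txn=∅  M[L2]=15
step 12: P0: store L3 := 94  ⟶  MII  (L3)  txn=BusRdX  M[L3]=50
step 13: P0: load  L2  ⟶  SIS  (L2)  txn=BusRd+Flush  M[L2]=78
step 14: P2: store L2 := 3  ⟶  IIM  (L2)  txn=BusRdX  M[L2]=78
step 15: P0: store L2 := 96  ⟶  MII  (L2)  txn=BusRdX+Flush  M[L2]=3
step 16: P2: store L0 := 80  ⟶  IIM  (L0)  txn=BusRdX  M[L0]=10
step 17: P0: load  L3  ⟶  MII  (L3)  txn=∅  M[L3]=50
step 18: P2: load  L2  ⟶  SIS  (L2)  txn=BusRd+Flush  M[L2]=96
step 19: P2: store L1 := 30  ⟶  IIM  (L1)  txn=BusRdX  M[L1]=70
step 20: P0: store L2 := 73  ⟶  MII  (L2)  txn=BusRdX  M[L2]=96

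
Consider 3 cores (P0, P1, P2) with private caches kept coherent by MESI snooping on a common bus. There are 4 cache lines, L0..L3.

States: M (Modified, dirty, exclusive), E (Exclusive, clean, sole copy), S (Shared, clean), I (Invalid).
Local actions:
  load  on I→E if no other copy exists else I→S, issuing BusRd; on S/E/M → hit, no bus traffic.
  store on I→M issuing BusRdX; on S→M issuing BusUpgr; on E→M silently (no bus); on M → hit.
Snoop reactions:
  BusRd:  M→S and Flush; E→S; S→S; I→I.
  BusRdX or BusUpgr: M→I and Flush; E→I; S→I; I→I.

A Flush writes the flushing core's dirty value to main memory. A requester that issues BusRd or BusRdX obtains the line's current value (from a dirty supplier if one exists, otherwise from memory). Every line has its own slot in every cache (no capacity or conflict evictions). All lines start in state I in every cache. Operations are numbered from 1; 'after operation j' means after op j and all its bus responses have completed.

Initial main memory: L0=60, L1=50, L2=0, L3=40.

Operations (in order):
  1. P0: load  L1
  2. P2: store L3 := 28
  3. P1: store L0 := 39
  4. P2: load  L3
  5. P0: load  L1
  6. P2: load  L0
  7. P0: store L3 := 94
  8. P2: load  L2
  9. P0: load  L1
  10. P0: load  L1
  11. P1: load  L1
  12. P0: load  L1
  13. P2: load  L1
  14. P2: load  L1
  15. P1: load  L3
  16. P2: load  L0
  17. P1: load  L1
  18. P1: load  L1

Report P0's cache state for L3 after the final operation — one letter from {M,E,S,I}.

state = S

step 1: P0: load  L1  ⟶  EII  (L1)  txn=BusRd  M[L1]=50
step 2: P2: store L3 := 28  ⟶  IIM  (L3)  txn=BusRdX  M[L3]=40
step 3: P1: store L0 := 39  ⟶  IMI  (L0)  txn=BusRdX  M[L0]=60
step 4: P2: load  L3  ⟶  IIM  (L3)  txn=∅  M[L3]=40
step 5: P0: load  L1  ⟶  EII  (L1)  txn=∅  M[L1]=50
step 6: P2: load  L0  ⟶  ISS  (L0)  txn=BusRd+Flush  M[L0]=39
step 7: P0: store L3 := 94  ⟶  MII  (L3)  txn=BusRdX+Flush  M[L3]=28
step 8: P2: load  L2  ⟶  IIE  (L2)  txn=BusRd  M[L2]=0
step 9: P0: load  L1  ⟶  EII  (L1)  txn=∅  M[L1]=50
step 10: P0: load  L1  ⟶  EII  (L1)  txn=∅  M[L1]=50
step 11: P1: load  L1  ⟶  SSI  (L1)  txn=BusRd  M[L1]=50
step 12: P0: load  L1  ⟶  SSI  (L1)  txn=∅  M[L1]=50
step 13: P2: load  L1  ⟶  SSS  (L1)  txn=BusRd  M[L1]=50
step 14: P2: load  L1  ⟶  SSS  (L1)  txn=∅  M[L1]=50
step 15: P1: load  L3  ⟶  SSI  (L3)  txn=BusRd+Flush  M[L3]=94
step 16: P2: load  L0  ⟶  ISS  (L0)  txn=∅  M[L0]=39
step 17: P1: load  L1  ⟶  SSS  (L1)  txn=∅  M[L1]=50
step 18: P1: load  L1  ⟶  SSS  (L1)  txn=∅  M[L1]=50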